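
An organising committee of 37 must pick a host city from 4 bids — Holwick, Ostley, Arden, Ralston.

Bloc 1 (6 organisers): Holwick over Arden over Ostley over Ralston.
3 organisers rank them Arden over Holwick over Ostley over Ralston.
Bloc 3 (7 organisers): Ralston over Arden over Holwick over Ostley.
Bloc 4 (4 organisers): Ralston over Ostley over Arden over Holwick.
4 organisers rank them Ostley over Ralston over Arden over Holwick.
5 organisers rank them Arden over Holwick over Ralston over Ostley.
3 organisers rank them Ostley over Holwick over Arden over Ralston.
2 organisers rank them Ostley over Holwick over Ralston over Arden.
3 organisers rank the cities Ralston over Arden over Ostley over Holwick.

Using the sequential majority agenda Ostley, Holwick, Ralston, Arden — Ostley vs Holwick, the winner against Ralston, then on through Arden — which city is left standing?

Round 1: Ostley vs Holwick — 16–21, Holwick advances.
Round 2: Holwick vs Ralston — 19–18, Holwick advances.
Round 3: Holwick vs Arden — 11–26, Arden advances.
Arden survives the agenda.

Arden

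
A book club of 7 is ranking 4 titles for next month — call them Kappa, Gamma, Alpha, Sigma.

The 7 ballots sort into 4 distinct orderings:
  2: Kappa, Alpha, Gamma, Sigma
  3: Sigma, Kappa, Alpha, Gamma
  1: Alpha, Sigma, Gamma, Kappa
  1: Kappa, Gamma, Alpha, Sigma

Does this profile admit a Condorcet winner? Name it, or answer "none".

none

Head-to-head results (7 members):
Kappa–Gamma: Kappa 6–1.
Kappa vs Alpha: Kappa, 6–1.
Kappa–Sigma: Sigma 4–3.
Gamma vs Alpha: 1 to 6, Alpha.
Gamma vs Sigma: Sigma, 4–3.
Alpha vs Sigma: Alpha, 4–3.
Each book drops at least one matchup (Kappa loses to Sigma; Gamma loses to Kappa; Alpha loses to Kappa; Sigma loses to Alpha); the cycle Kappa → Alpha → Sigma → Kappa rules out a Condorcet winner.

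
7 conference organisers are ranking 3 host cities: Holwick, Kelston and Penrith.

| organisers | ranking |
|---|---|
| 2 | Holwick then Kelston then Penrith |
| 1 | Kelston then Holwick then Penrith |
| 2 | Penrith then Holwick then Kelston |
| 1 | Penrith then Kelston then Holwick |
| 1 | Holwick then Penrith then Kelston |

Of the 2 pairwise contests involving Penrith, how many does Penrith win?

Penrith against each rival (7 organisers):
Penrith–Holwick: Holwick 4–3.
Penrith vs Kelston: 2+1+1 = 4 for Penrith, 3 for Kelston — Penrith by 4–3.
Penrith beats Kelston; loses to Holwick — 1 pairwise win.

1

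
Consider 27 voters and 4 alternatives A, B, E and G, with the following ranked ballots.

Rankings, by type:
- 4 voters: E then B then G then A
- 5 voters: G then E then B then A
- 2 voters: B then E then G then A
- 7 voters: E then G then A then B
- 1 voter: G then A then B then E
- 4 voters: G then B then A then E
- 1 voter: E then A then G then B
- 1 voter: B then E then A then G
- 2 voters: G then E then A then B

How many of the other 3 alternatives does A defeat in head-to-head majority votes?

A against each rival (27 voters):
A–B: B 16–11.
A vs E: 5 to 22, E.
A vs G: G wins 25–2.
A beats no one; loses to B, E, G — 0 pairwise wins.

0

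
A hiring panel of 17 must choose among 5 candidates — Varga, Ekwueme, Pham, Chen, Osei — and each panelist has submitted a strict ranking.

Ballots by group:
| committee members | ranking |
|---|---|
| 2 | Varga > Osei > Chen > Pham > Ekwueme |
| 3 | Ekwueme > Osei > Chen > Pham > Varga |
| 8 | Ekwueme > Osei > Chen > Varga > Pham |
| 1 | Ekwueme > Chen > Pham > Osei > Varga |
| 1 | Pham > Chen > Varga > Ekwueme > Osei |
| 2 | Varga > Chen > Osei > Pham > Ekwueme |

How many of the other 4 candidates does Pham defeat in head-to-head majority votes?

Pham against each rival (17 committee members):
Pham–Varga: Varga 12–5.
Pham vs Ekwueme: 2+1+2 = 5 for Pham, 12 for Ekwueme — Ekwueme by 12–5.
Pham vs Chen: Pham is ranked higher on 1 ballot, Chen on 16. Chen wins 16–1.
Pham vs Osei: 1+1 = 2 for Pham, 15 for Osei — Osei by 15–2.
Pham beats no one; loses to Varga, Ekwueme, Chen, Osei — 0 pairwise wins.

0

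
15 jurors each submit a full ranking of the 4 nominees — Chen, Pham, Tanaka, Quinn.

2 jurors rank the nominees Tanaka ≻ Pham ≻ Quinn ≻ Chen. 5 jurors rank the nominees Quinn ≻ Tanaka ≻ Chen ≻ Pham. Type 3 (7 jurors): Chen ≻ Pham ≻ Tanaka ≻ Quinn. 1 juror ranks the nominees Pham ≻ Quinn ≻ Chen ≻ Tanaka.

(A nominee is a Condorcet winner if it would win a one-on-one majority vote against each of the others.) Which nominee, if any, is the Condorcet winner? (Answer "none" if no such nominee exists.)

none

Check each pair by majority over 15 ballots:
Chen vs Pham: Chen preferred on 5+7 = 12 ballots; Chen wins 12–3.
Chen vs Tanaka: 7+1 = 8 for Chen, 7 for Tanaka — Chen by 8–7.
Chen vs Quinn: Quinn wins 8–7.
Pham vs Tanaka: Pham preferred on 7+1 = 8 ballots; Pham wins 8–7.
Pham vs Quinn: Pham, 10–5.
Tanaka vs Quinn: Tanaka preferred on 2+7 = 9 ballots; Tanaka wins 9–6.
No nominee is unbeaten: Chen loses to Quinn; Pham loses to Chen; Tanaka loses to Chen; Quinn loses to Pham. In particular Chen beats Pham beats Quinn beats Chen is a majority cycle — no Condorcet winner exists.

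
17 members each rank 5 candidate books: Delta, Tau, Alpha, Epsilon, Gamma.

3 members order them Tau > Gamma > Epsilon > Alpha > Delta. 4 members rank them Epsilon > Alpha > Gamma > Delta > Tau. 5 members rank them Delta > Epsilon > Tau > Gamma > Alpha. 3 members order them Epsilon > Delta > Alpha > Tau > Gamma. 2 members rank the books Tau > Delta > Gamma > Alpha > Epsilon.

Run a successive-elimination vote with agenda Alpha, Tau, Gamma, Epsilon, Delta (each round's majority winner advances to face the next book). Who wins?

Epsilon

Round 1: Alpha vs Tau — 7–10, Tau advances.
Round 2: Tau vs Gamma — 13–4, Tau advances.
Round 3: Tau vs Epsilon — 5–12, Epsilon advances.
Round 4: Epsilon vs Delta — 10–7, Epsilon advances.
Epsilon survives the agenda.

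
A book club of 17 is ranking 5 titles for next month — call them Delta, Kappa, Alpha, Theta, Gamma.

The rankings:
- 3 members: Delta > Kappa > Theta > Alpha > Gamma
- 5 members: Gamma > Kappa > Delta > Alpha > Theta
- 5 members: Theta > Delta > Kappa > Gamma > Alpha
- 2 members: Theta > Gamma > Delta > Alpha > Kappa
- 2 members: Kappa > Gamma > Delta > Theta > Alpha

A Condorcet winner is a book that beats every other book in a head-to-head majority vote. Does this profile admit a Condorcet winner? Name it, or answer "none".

Head-to-head results (17 members):
Delta–Kappa: Delta 10–7.
Delta vs Alpha: Delta preferred on 3+5+5+2+2 = 17 ballots; Delta wins 17–0.
Delta vs Theta: Delta wins 10–7.
Delta vs Gamma: Gamma wins 9–8.
Kappa vs Alpha: 15 to 2, Kappa.
Kappa vs Theta: Kappa wins 10–7.
Kappa vs Gamma: Kappa wins 10–7.
Alpha vs Theta: Alpha is ranked higher on 5 ballots, Theta on 12. Theta wins 12–5.
Alpha vs Gamma: Gamma wins 14–3.
Theta–Gamma: Theta 10–7.
Every book loses at least once (Delta loses to Gamma; Kappa loses to Delta; Alpha loses to Delta; Theta loses to Delta; Gamma loses to Kappa). The majority relation contains the cycle Delta beats Kappa beats Gamma beats Delta, so there is no Condorcet winner.

none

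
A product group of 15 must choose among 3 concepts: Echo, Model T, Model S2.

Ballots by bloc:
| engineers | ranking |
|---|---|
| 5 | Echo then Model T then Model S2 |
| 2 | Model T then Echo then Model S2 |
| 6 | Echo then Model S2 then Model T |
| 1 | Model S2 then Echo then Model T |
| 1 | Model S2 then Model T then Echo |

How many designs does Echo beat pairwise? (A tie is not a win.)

Echo against each rival (15 engineers):
Echo vs Model T: 5+6+1 = 12 for Echo, 3 for Model T — Echo by 12–3.
Echo vs Model S2: Echo is ranked higher on 5+2+6 = 13 ballots, Model S2 on 2. Echo wins 13–2.
Echo beats Model T, Model S2 — 2 pairwise wins.

2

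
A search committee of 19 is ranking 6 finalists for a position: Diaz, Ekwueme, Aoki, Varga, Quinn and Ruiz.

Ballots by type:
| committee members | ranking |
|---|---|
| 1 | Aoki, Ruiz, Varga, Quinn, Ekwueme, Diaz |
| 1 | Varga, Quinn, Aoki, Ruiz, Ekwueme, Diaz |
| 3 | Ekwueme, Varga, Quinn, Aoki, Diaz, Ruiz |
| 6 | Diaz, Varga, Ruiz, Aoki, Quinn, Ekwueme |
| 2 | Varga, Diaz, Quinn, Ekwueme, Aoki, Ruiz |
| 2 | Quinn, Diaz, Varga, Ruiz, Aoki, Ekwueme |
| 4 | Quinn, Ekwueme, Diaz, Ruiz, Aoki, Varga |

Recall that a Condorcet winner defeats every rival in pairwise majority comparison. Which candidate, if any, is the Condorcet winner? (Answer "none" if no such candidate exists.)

none

Check each pair by majority over 19 ballots:
Diaz vs Ekwueme: Diaz, 10–9.
Diaz–Aoki: Diaz 14–5.
Diaz vs Varga: Diaz, 12–7.
Diaz vs Quinn: Quinn, 11–8.
Diaz vs Ruiz: Diaz wins 17–2.
Ekwueme–Aoki: Aoki 10–9.
Ekwueme vs Varga: Varga wins 12–7.
Ekwueme vs Quinn: Quinn, 16–3.
Ekwueme vs Ruiz: Ruiz wins 10–9.
Aoki vs Varga: Varga, 14–5.
Aoki vs Quinn: Quinn wins 12–7.
Aoki–Ruiz: Ruiz 12–7.
Varga vs Quinn: Varga, 13–6.
Varga vs Ruiz: Varga, 14–5.
Quinn vs Ruiz: Quinn wins 12–7.
Every candidate loses at least once (Diaz loses to Quinn; Ekwueme loses to Diaz; Aoki loses to Diaz; Varga loses to Diaz; Quinn loses to Varga; Ruiz loses to Diaz). The majority relation contains the cycle Diaz beats Varga beats Quinn beats Diaz, so there is no Condorcet winner.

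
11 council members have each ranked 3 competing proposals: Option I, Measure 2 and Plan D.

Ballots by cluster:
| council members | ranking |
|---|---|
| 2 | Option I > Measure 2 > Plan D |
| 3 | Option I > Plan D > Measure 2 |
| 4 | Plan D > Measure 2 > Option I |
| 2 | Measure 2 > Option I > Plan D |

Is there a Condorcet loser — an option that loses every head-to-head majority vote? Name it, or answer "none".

Pairwise majorities:
Option I vs Measure 2: Option I is ranked higher on 2+3 = 5 ballots, Measure 2 on 6. Measure 2 wins 6–5.
Option I vs Plan D: 7 to 4, Option I.
Measure 2–Plan D: Plan D 7–4.
Every option wins at least one matchup (Option I beats Plan D; Measure 2 beats Option I; Plan D beats Measure 2), so there is no Condorcet loser.

none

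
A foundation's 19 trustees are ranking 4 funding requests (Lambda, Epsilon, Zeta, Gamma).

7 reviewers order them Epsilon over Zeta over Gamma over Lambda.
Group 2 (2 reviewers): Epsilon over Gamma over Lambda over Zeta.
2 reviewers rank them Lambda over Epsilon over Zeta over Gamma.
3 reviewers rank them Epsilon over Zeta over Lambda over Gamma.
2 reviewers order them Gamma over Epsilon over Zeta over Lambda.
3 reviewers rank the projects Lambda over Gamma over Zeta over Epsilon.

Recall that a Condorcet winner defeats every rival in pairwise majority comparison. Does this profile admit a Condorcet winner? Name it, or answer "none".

Check each pair by majority over 19 ballots:
Lambda vs Epsilon: 5 to 14, Epsilon.
Lambda–Zeta: Zeta 12–7.
Lambda vs Gamma: 8 to 11, Gamma.
Epsilon vs Zeta: Epsilon, 16–3.
Epsilon–Gamma: Epsilon 14–5.
Zeta vs Gamma: Zeta is ranked higher on 7+2+3 = 12 ballots, Gamma on 7. Zeta wins 12–7.
Epsilon beats each of Lambda, Zeta, Gamma — Epsilon is the Condorcet winner.

Epsilon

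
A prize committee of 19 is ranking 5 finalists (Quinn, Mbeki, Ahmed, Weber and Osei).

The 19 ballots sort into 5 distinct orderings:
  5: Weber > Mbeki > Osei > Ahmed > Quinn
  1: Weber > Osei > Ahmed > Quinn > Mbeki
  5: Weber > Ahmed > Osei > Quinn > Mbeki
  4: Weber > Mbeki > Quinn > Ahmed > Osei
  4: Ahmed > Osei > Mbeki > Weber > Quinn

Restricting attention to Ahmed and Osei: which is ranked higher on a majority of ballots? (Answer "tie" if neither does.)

Ahmed

Ballots ranking Ahmed above Osei: 5 + 4 + 4 = 13.
Ballots ranking Osei above Ahmed: 19 − 13 = 6.
Ahmed wins the head-to-head 13–6.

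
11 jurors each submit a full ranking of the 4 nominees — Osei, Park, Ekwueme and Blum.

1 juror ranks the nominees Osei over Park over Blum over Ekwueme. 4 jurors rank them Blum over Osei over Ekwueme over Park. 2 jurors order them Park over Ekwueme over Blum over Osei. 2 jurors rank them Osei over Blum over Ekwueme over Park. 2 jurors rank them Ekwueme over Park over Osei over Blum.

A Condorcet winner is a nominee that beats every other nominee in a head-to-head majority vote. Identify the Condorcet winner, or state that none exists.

Blum

Pairwise majorities:
Osei vs Park: Osei, 7–4.
Osei vs Ekwueme: Osei is ranked higher on 1+4+2 = 7 ballots, Ekwueme on 4. Osei wins 7–4.
Osei vs Blum: Blum, 6–5.
Park–Ekwueme: Ekwueme 8–3.
Park vs Blum: Park preferred on 1+2+2 = 5 ballots; Blum wins 6–5.
Ekwueme vs Blum: 2+2 = 4 for Ekwueme, 7 for Blum — Blum by 7–4.
Blum wins every pairwise contest, so Blum is the Condorcet winner.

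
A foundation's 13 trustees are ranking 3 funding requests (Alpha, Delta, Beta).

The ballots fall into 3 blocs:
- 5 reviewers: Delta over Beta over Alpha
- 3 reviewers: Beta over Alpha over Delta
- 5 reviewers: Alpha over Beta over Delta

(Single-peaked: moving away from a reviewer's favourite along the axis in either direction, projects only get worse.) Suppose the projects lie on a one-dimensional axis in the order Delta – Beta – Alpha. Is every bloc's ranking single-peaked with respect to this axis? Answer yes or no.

yes

Axis positions: Delta=1, Beta=2, Alpha=3.
Bloc 1 (peak Delta at position 1): ranking walks positions 1-2-3, expanding outward from the peak — single-peaked.
Bloc 2 (peak Beta at position 2): ranking walks positions 2-3-1, expanding outward from the peak — single-peaked.
Bloc 3 (peak Alpha at position 3): ranking walks positions 3-2-1, expanding outward from the peak — single-peaked.
Every ranking is single-peaked on this axis.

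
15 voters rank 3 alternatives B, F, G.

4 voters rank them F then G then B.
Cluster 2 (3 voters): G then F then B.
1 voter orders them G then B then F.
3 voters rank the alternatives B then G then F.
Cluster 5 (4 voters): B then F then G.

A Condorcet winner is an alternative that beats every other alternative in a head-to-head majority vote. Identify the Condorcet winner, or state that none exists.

Head-to-head results (15 voters):
B vs F: B preferred on 1+3+4 = 8 ballots; B wins 8–7.
B vs G: G wins 8–7.
F vs G: 8 to 7, F.
Every alternative loses at least once (B loses to G; F loses to B; G loses to F). The majority relation contains the cycle B → F → G → B, so there is no Condorcet winner.

none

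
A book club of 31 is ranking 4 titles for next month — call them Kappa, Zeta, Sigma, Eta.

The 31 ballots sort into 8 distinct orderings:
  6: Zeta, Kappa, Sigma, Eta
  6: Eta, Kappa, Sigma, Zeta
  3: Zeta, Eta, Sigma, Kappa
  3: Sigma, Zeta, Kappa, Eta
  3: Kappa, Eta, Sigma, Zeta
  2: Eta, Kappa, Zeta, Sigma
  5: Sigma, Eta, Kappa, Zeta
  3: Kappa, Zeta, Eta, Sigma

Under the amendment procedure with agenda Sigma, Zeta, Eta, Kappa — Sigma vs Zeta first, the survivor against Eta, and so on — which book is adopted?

Round 1: Sigma vs Zeta — 17–14, Sigma advances.
Round 2: Sigma vs Eta — 14–17, Eta advances.
Round 3: Eta vs Kappa — 16–15, Eta advances.
The agenda winner is Eta.

Eta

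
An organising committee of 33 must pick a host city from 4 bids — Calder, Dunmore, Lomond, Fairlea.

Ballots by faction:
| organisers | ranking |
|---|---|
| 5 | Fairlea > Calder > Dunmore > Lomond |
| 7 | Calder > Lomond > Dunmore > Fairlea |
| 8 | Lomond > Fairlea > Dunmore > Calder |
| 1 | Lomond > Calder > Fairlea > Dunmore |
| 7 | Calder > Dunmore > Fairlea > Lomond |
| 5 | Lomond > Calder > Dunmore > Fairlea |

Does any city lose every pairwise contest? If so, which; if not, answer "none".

Fairlea

Head-to-head results (33 organisers):
Calder vs Dunmore: 5+7+1+7+5 = 25 for Calder, 8 for Dunmore — Calder by 25–8.
Calder vs Lomond: Calder, 19–14.
Calder vs Fairlea: 7+1+7+5 = 20 for Calder, 13 for Fairlea — Calder by 20–13.
Dunmore–Lomond: Lomond 21–12.
Dunmore vs Fairlea: 19 to 14, Dunmore.
Lomond vs Fairlea: 7+8+1+5 = 21 for Lomond, 12 for Fairlea — Lomond by 21–12.
Only Fairlea has no wins; Fairlea is the Condorcet loser.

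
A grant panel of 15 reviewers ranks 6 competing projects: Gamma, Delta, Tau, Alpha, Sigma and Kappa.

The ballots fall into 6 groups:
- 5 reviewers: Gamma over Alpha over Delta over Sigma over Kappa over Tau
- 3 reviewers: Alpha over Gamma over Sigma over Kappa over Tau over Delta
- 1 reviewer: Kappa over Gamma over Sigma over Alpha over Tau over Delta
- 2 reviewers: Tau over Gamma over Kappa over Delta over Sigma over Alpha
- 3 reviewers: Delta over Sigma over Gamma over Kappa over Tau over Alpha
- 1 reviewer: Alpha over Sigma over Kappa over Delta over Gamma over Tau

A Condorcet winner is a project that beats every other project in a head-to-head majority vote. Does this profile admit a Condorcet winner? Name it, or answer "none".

Pairwise majorities:
Gamma vs Delta: 11 to 4, Gamma.
Gamma vs Tau: Gamma is ranked higher on 5+3+1+3+1 = 13 ballots, Tau on 2. Gamma wins 13–2.
Gamma vs Alpha: 11 to 4, Gamma.
Gamma vs Sigma: 11 to 4, Gamma.
Gamma vs Kappa: Gamma preferred on 5+3+2+3 = 13 ballots; Gamma wins 13–2.
Delta vs Tau: 5+3+1 = 9 for Delta, 6 for Tau — Delta by 9–6.
Delta vs Alpha: Delta is ranked higher on 2+3 = 5 ballots, Alpha on 10. Alpha wins 10–5.
Delta vs Sigma: Delta preferred on 5+2+3 = 10 ballots; Delta wins 10–5.
Delta vs Kappa: Delta preferred on 5+3 = 8 ballots; Delta wins 8–7.
Tau vs Alpha: 5 to 10, Alpha.
Tau vs Sigma: Tau is ranked higher on 2 ballots, Sigma on 13. Sigma wins 13–2.
Tau vs Kappa: Tau preferred on 2 ballots; Kappa wins 13–2.
Alpha vs Sigma: 5+3+1 = 9 for Alpha, 6 for Sigma — Alpha by 9–6.
Alpha vs Kappa: Alpha preferred on 5+3+1 = 9 ballots; Alpha wins 9–6.
Sigma vs Kappa: Sigma is ranked higher on 5+3+3+1 = 12 ballots, Kappa on 3. Sigma wins 12–3.
Gamma beats each of Delta, Tau, Alpha, Sigma, Kappa — Gamma is the Condorcet winner.

Gamma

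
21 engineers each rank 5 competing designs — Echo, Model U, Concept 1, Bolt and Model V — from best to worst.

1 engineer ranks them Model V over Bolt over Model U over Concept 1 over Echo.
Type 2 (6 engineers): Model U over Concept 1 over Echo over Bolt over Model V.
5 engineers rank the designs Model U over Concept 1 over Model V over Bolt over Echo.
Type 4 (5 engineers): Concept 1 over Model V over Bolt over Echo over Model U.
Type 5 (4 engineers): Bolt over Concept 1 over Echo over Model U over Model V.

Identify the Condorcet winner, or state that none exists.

Model U

Check each pair by majority over 21 ballots:
Echo vs Model U: Echo is ranked higher on 5+4 = 9 ballots, Model U on 12. Model U wins 12–9.
Echo vs Concept 1: 0 for Echo, 21 for Concept 1 — Concept 1 by 21–0.
Echo vs Bolt: Echo is ranked higher on 6 ballots, Bolt on 15. Bolt wins 15–6.
Echo vs Model V: Model V wins 11–10.
Model U vs Concept 1: 12 to 9, Model U.
Model U vs Bolt: Model U wins 11–10.
Model U vs Model V: Model U wins 15–6.
Concept 1 vs Bolt: 6+5+5 = 16 for Concept 1, 5 for Bolt — Concept 1 by 16–5.
Concept 1–Model V: Concept 1 20–1.
Bolt vs Model V: Model V wins 11–10.
Only Model U has no losses; Model U is the Condorcet winner.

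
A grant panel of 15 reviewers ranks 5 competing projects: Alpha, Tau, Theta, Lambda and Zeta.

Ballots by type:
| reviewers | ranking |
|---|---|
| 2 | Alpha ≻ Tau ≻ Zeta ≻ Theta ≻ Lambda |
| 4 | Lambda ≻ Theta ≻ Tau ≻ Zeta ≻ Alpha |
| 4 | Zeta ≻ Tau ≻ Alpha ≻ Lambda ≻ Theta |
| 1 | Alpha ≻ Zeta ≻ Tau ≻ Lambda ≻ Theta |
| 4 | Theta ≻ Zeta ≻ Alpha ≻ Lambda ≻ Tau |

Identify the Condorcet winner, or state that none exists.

Check each pair by majority over 15 ballots:
Alpha vs Tau: Alpha is ranked higher on 2+1+4 = 7 ballots, Tau on 8. Tau wins 8–7.
Alpha vs Theta: Alpha preferred on 2+4+1 = 7 ballots; Theta wins 8–7.
Alpha vs Lambda: 2+4+1+4 = 11 for Alpha, 4 for Lambda — Alpha by 11–4.
Alpha vs Zeta: 2+1 = 3 for Alpha, 12 for Zeta — Zeta by 12–3.
Tau vs Theta: Tau is ranked higher on 2+4+1 = 7 ballots, Theta on 8. Theta wins 8–7.
Tau vs Lambda: 7 to 8, Lambda.
Tau vs Zeta: 6 to 9, Zeta.
Theta vs Lambda: Theta is ranked higher on 2+4 = 6 ballots, Lambda on 9. Lambda wins 9–6.
Theta vs Zeta: Theta preferred on 4+4 = 8 ballots; Theta wins 8–7.
Lambda vs Zeta: Lambda is ranked higher on 4 ballots, Zeta on 11. Zeta wins 11–4.
Every project loses at least once (Alpha loses to Tau; Tau loses to Theta; Theta loses to Lambda; Lambda loses to Alpha; Zeta loses to Theta). The majority relation contains the cycle Alpha beats Lambda beats Tau beats Alpha, so there is no Condorcet winner.

none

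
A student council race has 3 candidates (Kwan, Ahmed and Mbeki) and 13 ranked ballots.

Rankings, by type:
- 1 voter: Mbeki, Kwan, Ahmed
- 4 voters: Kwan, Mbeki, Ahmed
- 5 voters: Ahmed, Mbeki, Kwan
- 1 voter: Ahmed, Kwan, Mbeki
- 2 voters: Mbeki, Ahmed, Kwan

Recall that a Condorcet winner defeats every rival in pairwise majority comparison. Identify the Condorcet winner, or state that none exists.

Check each pair by majority over 13 ballots:
Kwan vs Ahmed: 5 to 8, Ahmed.
Kwan vs Mbeki: 5 to 8, Mbeki.
Ahmed vs Mbeki: Ahmed preferred on 5+1 = 6 ballots; Mbeki wins 7–6.
Mbeki defeats every rival head-to-head and is the Condorcet winner.

Mbeki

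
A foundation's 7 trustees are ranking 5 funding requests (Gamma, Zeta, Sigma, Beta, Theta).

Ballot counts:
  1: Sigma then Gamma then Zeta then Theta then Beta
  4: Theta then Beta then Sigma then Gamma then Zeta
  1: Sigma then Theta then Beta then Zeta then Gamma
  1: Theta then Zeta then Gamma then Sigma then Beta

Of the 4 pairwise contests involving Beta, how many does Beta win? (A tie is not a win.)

3

Beta against each rival (7 reviewers):
Beta vs Gamma: 4+1 = 5 for Beta, 2 for Gamma — Beta by 5–2.
Beta–Zeta: Beta 5–2.
Beta vs Sigma: Beta is ranked higher on 4 ballots, Sigma on 3. Beta wins 4–3.
Beta vs Theta: Theta wins 7–0.
Beta beats Gamma, Zeta, Sigma; loses to Theta — 3 pairwise wins.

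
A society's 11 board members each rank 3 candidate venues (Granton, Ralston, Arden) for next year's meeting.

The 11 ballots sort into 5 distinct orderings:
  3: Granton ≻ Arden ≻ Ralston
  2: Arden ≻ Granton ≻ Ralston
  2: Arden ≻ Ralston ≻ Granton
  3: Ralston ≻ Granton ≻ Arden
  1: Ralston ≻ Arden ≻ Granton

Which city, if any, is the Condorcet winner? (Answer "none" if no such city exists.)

none

Head-to-head results (11 organisers):
Granton vs Ralston: Ralston wins 6–5.
Granton vs Arden: Granton, 6–5.
Ralston vs Arden: Arden, 7–4.
Each city drops at least one matchup (Granton loses to Ralston; Ralston loses to Arden; Arden loses to Granton); the cycle Granton > Arden > Ralston > Granton rules out a Condorcet winner.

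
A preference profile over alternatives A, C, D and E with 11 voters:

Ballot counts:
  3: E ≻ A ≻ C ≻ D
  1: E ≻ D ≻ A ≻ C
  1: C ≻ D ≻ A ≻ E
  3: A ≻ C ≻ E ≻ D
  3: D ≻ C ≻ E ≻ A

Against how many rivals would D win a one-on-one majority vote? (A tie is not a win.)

D against each rival (11 voters):
D vs A: 1+1+3 = 5 for D, 6 for A — A by 6–5.
D vs C: D preferred on 1+3 = 4 ballots; C wins 7–4.
D vs E: 4 to 7, E.
D beats no one; loses to A, C, E — 0 pairwise wins.

0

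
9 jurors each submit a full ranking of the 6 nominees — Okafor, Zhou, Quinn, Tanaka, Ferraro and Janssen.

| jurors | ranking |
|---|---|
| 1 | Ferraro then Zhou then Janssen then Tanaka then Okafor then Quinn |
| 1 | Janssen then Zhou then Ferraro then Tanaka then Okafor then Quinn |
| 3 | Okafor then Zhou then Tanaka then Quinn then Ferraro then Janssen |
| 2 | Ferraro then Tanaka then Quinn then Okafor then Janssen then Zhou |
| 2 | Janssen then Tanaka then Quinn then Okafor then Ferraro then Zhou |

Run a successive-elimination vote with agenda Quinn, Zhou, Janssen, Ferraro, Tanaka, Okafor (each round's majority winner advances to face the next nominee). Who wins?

Tanaka

Round 1: Quinn vs Zhou — 4–5, Zhou advances.
Round 2: Zhou vs Janssen — 4–5, Janssen advances.
Round 3: Janssen vs Ferraro — 3–6, Ferraro advances.
Round 4: Ferraro vs Tanaka — 4–5, Tanaka advances.
Round 5: Tanaka vs Okafor — 6–3, Tanaka advances.
The agenda winner is Tanaka.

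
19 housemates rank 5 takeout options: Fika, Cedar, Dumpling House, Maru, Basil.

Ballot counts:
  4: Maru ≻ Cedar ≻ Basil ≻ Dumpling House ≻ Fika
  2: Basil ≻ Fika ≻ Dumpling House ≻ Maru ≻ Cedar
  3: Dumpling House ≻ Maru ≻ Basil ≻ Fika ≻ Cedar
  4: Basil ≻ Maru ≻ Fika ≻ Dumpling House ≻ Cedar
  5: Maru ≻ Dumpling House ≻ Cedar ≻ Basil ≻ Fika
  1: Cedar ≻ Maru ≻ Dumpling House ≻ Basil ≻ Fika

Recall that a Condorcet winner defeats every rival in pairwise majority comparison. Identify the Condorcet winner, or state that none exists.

Check each pair by majority over 19 ballots:
Fika vs Cedar: Fika is ranked higher on 2+3+4 = 9 ballots, Cedar on 10. Cedar wins 10–9.
Fika vs Dumpling House: 2+4 = 6 for Fika, 13 for Dumpling House — Dumpling House by 13–6.
Fika vs Maru: Fika is ranked higher on 2 ballots, Maru on 17. Maru wins 17–2.
Fika vs Basil: Fika is ranked higher on 0 ballots, Basil on 19. Basil wins 19–0.
Cedar vs Dumpling House: Cedar preferred on 4+1 = 5 ballots; Dumpling House wins 14–5.
Cedar vs Maru: 1 to 18, Maru.
Cedar vs Basil: Cedar is ranked higher on 4+5+1 = 10 ballots, Basil on 9. Cedar wins 10–9.
Dumpling House vs Maru: Dumpling House preferred on 2+3 = 5 ballots; Maru wins 14–5.
Dumpling House vs Basil: Dumpling House is ranked higher on 3+5+1 = 9 ballots, Basil on 10. Basil wins 10–9.
Maru vs Basil: Maru preferred on 4+3+5+1 = 13 ballots; Maru wins 13–6.
Maru beats each of Fika, Cedar, Dumpling House, Basil — Maru is the Condorcet winner.

Maru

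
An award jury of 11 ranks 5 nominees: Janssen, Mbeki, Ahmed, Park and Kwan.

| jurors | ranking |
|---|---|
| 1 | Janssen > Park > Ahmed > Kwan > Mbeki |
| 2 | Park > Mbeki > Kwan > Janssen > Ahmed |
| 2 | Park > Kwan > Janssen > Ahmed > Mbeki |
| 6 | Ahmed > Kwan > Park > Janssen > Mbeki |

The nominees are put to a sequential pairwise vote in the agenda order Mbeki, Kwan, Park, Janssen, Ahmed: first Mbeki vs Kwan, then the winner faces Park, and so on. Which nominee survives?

Round 1: Mbeki vs Kwan — 2–9, Kwan advances.
Round 2: Kwan vs Park — 6–5, Kwan advances.
Round 3: Kwan vs Janssen — 10–1, Kwan advances.
Round 4: Kwan vs Ahmed — 4–7, Ahmed advances.
Ahmed survives the agenda.

Ahmed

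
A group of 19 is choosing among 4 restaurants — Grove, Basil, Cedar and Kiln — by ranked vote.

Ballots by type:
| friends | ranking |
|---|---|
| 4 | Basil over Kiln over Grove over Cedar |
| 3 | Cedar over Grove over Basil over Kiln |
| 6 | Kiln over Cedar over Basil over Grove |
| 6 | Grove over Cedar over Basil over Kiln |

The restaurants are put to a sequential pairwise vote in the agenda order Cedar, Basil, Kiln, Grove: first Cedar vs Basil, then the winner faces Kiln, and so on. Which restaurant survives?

Round 1: Cedar vs Basil — 15–4, Cedar advances.
Round 2: Cedar vs Kiln — 9–10, Kiln advances.
Round 3: Kiln vs Grove — 10–9, Kiln advances.
The agenda winner is Kiln.

Kiln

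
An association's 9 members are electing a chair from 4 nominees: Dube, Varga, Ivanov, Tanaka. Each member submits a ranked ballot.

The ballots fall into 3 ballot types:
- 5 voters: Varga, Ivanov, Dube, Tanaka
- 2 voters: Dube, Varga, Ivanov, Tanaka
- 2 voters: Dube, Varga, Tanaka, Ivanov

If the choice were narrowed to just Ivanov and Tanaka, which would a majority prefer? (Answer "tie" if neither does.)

Ivanov

Ballots ranking Ivanov above Tanaka: 5 + 2 = 7.
Ballots ranking Tanaka above Ivanov: 9 − 7 = 2.
Ivanov wins the head-to-head 7–2.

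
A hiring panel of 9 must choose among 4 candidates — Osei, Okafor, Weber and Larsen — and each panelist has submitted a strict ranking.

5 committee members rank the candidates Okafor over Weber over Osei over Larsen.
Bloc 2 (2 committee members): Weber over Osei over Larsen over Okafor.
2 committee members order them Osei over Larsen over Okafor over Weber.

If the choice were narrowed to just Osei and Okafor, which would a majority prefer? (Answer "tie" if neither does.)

Okafor

Ballots ranking Osei above Okafor: 2 + 2 = 4.
Ballots ranking Okafor above Osei: 9 − 4 = 5.
Okafor wins the head-to-head 5–4.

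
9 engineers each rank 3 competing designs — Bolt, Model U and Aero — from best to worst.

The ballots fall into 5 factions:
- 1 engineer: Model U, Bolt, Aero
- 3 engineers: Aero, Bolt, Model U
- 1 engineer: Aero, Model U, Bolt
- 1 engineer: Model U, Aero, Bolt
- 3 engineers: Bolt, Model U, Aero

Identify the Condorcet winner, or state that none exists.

Pairwise majorities:
Bolt vs Model U: Bolt wins 6–3.
Bolt–Aero: Aero 5–4.
Model U vs Aero: Model U wins 5–4.
Every design loses at least once (Bolt loses to Aero; Model U loses to Bolt; Aero loses to Model U). The majority relation contains the cycle Bolt > Model U > Aero > Bolt, so there is no Condorcet winner.

none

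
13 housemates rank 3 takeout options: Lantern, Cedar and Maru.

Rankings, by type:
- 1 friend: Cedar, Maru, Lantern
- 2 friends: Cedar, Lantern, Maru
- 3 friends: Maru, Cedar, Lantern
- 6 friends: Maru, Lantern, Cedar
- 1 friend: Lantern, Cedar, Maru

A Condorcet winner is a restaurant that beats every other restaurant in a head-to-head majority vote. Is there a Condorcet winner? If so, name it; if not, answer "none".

Head-to-head results (13 friends):
Lantern vs Cedar: Lantern, 7–6.
Lantern vs Maru: Lantern is ranked higher on 2+1 = 3 ballots, Maru on 10. Maru wins 10–3.
Cedar vs Maru: Maru wins 9–4.
Maru defeats every rival head-to-head and is the Condorcet winner.

Maru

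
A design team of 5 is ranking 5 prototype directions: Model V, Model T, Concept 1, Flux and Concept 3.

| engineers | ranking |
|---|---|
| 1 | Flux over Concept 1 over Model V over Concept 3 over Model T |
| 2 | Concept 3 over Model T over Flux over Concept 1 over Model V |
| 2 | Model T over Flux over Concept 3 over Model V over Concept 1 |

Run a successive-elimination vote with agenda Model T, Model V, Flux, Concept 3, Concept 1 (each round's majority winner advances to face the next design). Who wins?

Round 1: Model T vs Model V — 4–1, Model T advances.
Round 2: Model T vs Flux — 4–1, Model T advances.
Round 3: Model T vs Concept 3 — 2–3, Concept 3 advances.
Round 4: Concept 3 vs Concept 1 — 4–1, Concept 3 advances.
Concept 3 survives the agenda.

Concept 3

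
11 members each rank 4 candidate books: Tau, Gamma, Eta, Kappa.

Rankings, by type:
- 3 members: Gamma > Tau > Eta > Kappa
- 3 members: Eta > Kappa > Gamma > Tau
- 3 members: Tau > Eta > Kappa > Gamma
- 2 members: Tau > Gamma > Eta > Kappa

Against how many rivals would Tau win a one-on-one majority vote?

2

Tau against each rival (11 members):
Tau vs Gamma: 3+2 = 5 for Tau, 6 for Gamma — Gamma by 6–5.
Tau vs Eta: 8 to 3, Tau.
Tau vs Kappa: Tau preferred on 3+3+2 = 8 ballots; Tau wins 8–3.
Tau beats Eta, Kappa; loses to Gamma — 2 pairwise wins.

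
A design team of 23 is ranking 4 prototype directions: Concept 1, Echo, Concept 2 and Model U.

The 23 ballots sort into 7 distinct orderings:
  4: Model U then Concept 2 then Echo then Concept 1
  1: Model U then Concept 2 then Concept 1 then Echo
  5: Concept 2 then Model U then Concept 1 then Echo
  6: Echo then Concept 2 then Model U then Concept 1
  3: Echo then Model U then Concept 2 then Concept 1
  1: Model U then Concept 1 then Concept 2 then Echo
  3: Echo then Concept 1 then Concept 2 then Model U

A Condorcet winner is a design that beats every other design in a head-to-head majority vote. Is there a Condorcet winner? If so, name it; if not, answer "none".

Echo

Pairwise majorities:
Concept 1 vs Echo: 1+5+1 = 7 for Concept 1, 16 for Echo — Echo by 16–7.
Concept 1 vs Concept 2: Concept 1 preferred on 1+3 = 4 ballots; Concept 2 wins 19–4.
Concept 1 vs Model U: Concept 1 preferred on 3 ballots; Model U wins 20–3.
Echo–Concept 2: Echo 12–11.
Echo vs Model U: Echo wins 12–11.
Concept 2–Model U: Concept 2 14–9.
Echo wins every pairwise contest, so Echo is the Condorcet winner.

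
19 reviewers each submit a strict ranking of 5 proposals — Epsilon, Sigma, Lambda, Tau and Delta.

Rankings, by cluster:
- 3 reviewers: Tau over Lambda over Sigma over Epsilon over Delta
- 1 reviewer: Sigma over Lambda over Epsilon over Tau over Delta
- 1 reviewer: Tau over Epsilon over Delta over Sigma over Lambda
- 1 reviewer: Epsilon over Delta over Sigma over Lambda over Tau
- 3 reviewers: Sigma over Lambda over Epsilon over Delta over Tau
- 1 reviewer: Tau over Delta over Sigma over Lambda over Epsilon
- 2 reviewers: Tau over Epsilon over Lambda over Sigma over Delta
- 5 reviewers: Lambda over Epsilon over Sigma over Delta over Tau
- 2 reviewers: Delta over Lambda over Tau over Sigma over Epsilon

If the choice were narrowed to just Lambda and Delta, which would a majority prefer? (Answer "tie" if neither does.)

Ballots ranking Lambda above Delta: 3 + 1 + 3 + 2 + 5 = 14.
Ballots ranking Delta above Lambda: 19 − 14 = 5.
Lambda wins the head-to-head 14–5.

Lambda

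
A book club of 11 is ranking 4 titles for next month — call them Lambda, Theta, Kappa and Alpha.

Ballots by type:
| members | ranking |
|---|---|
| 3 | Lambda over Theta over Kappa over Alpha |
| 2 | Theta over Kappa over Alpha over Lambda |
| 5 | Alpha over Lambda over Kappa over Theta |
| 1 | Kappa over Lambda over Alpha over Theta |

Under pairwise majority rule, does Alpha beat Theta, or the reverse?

Ballots ranking Alpha above Theta: 5 + 1 = 6.
Ballots ranking Theta above Alpha: 11 − 6 = 5.
Alpha wins the head-to-head 6–5.

Alpha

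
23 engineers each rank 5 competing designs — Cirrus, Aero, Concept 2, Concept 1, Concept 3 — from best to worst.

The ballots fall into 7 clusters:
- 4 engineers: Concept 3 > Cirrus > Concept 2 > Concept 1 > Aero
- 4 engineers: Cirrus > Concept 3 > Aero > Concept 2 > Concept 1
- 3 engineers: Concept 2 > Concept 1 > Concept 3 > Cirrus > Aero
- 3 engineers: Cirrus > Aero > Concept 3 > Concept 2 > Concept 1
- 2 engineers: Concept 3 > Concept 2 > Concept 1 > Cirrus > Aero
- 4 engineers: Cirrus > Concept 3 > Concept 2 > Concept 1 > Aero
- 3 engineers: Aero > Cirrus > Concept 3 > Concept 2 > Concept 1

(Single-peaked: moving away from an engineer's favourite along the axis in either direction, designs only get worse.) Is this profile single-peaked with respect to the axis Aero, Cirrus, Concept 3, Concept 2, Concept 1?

yes

Axis positions: Aero=1, Cirrus=2, Concept 3=3, Concept 2=4, Concept 1=5.
Cluster 1 (peak Concept 3 at position 3): ranking walks positions 3-2-4-5-1, expanding outward from the peak — single-peaked.
Cluster 2 (peak Cirrus at position 2): ranking walks positions 2-3-1-4-5, expanding outward from the peak — single-peaked.
Cluster 3 (peak Concept 2 at position 4): ranking walks positions 4-5-3-2-1, expanding outward from the peak — single-peaked.
Cluster 4 (peak Cirrus at position 2): ranking walks positions 2-1-3-4-5, expanding outward from the peak — single-peaked.
Cluster 5 (peak Concept 3 at position 3): ranking walks positions 3-4-5-2-1, expanding outward from the peak — single-peaked.
Cluster 6 (peak Cirrus at position 2): ranking walks positions 2-3-4-5-1, expanding outward from the peak — single-peaked.
Cluster 7 (peak Aero at position 1): ranking walks positions 1-2-3-4-5, expanding outward from the peak — single-peaked.
Every ranking is single-peaked on this axis.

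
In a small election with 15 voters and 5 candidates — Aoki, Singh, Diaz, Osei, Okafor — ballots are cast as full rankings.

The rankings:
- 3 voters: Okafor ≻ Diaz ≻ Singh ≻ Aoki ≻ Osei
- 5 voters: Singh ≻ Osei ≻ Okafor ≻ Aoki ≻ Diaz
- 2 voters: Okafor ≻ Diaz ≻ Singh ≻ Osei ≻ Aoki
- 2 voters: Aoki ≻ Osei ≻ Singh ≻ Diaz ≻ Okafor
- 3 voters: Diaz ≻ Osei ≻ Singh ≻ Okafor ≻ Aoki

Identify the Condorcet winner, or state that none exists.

Head-to-head results (15 voters):
Aoki vs Singh: Singh, 13–2.
Aoki–Diaz: Diaz 8–7.
Aoki vs Osei: Osei, 10–5.
Aoki vs Okafor: Okafor wins 13–2.
Singh vs Diaz: Diaz wins 8–7.
Singh–Osei: Singh 10–5.
Singh–Okafor: Singh 10–5.
Diaz vs Osei: Diaz, 8–7.
Diaz–Okafor: Okafor 10–5.
Osei vs Okafor: Osei wins 10–5.
No candidate is unbeaten: Aoki loses to Singh; Singh loses to Diaz; Diaz loses to Okafor; Osei loses to Singh; Okafor loses to Singh. In particular Singh > Okafor > Diaz > Singh is a majority cycle — no Condorcet winner exists.

none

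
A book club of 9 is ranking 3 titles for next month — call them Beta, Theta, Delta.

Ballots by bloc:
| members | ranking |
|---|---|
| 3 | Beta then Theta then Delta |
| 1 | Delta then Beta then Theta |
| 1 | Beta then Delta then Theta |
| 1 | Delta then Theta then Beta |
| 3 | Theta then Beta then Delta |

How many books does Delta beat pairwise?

0

Delta against each rival (9 members):
Delta–Beta: Beta 7–2.
Delta vs Theta: Theta, 6–3.
Delta beats no one; loses to Beta, Theta — 0 pairwise wins.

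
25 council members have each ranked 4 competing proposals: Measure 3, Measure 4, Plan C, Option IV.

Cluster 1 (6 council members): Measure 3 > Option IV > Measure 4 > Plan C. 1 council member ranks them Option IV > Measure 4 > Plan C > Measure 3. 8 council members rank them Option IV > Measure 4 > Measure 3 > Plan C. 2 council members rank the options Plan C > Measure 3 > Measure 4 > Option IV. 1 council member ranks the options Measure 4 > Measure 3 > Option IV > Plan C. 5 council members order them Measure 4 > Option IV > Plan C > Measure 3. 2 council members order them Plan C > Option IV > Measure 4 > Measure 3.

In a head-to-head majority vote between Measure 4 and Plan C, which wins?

Measure 4

Ballots ranking Measure 4 above Plan C: 6 + 1 + 8 + 1 + 5 = 21.
Ballots ranking Plan C above Measure 4: 25 − 21 = 4.
Measure 4 wins the head-to-head 21–4.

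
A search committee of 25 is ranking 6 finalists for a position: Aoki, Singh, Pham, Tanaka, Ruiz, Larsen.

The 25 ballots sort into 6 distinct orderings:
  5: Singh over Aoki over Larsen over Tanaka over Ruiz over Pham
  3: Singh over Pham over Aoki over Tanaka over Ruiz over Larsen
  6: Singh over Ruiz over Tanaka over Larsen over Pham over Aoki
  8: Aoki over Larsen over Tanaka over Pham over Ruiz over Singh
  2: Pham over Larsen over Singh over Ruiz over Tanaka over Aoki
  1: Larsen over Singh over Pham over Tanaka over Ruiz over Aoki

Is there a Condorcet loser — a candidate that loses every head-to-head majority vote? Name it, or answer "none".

Pairwise majorities:
Aoki–Singh: Singh 17–8.
Aoki vs Pham: Aoki wins 13–12.
Aoki–Tanaka: Aoki 16–9.
Aoki vs Ruiz: Aoki, 16–9.
Aoki vs Larsen: Aoki, 16–9.
Singh–Pham: Singh 15–10.
Singh vs Tanaka: Singh is ranked higher on 5+3+6+2+1 = 17 ballots, Tanaka on 8. Singh wins 17–8.
Singh vs Ruiz: Singh preferred on 5+3+6+2+1 = 17 ballots; Singh wins 17–8.
Singh vs Larsen: Singh, 14–11.
Pham–Tanaka: Tanaka 19–6.
Pham vs Ruiz: 14 to 11, Pham.
Pham vs Larsen: Larsen wins 20–5.
Tanaka vs Ruiz: Tanaka is ranked higher on 5+3+8+1 = 17 ballots, Ruiz on 8. Tanaka wins 17–8.
Tanaka–Larsen: Larsen 16–9.
Ruiz vs Larsen: Larsen wins 16–9.
Only Ruiz has no wins; Ruiz is the Condorcet loser.

Ruiz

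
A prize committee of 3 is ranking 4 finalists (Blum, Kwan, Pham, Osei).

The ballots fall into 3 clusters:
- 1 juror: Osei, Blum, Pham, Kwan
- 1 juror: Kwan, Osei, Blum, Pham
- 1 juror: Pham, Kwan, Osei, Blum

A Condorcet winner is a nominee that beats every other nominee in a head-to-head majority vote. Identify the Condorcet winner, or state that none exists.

none

Check each pair by majority over 3 ballots:
Blum vs Kwan: Kwan wins 2–1.
Blum–Pham: Blum 2–1.
Blum vs Osei: Osei, 3–0.
Kwan vs Pham: Pham, 2–1.
Kwan vs Osei: Kwan wins 2–1.
Pham–Osei: Osei 2–1.
Every nominee loses at least once (Blum loses to Kwan; Kwan loses to Pham; Pham loses to Blum; Osei loses to Kwan). The majority relation contains the cycle Blum → Pham → Kwan → Blum, so there is no Condorcet winner.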